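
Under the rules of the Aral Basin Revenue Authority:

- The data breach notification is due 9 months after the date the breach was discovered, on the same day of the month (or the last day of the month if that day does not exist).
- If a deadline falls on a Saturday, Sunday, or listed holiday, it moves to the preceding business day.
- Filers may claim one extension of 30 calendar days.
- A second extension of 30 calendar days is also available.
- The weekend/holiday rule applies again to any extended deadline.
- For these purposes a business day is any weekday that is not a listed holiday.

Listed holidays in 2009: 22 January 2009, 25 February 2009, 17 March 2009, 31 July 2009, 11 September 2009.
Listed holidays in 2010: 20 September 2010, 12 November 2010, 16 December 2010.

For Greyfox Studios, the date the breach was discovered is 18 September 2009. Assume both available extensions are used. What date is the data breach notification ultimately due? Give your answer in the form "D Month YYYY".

Moving 9 months forward from 18 September 2009 on the corresponding day gives 18 June 2010.
18 June 2010 falls on a Friday, which is a business day, so no adjustment is needed.
Applying the 30-calendar-day extension: 18 June 2010 + 30 days = 18 July 2010.
Because 18 July 2010 is a Sunday, the deadline becomes 16 July 2010 (Friday).
Add the 30 calendar-day extension to 16 July 2010: 15 August 2010.
Because 15 August 2010 is a Sunday, the deadline becomes 13 August 2010 (Friday).
The final due date is 13 August 2010.

13 August 2010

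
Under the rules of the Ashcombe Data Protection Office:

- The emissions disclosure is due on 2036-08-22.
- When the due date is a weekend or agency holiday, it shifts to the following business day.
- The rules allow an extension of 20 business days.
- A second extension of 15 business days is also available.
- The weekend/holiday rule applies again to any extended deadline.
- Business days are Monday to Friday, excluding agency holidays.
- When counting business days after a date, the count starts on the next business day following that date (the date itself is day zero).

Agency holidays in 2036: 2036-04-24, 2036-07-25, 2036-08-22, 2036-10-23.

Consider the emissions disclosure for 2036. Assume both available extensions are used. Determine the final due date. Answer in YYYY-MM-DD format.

2036-10-13

Start from the fixed due date, 2036-08-22.
Because 2036-08-22 is a listed holiday, the deadline becomes 2036-08-25 (Monday).
The 20-business-day extension runs from 2036-08-25 to 2036-09-22.
2036-09-22 falls on a Monday, which is a business day, so no adjustment is needed.
Counting 15 further business days from 2036-09-22 reaches 2036-10-13.
2036-10-13 is a Monday and not a listed holiday, so it stands.
The final due date is 2036-10-13.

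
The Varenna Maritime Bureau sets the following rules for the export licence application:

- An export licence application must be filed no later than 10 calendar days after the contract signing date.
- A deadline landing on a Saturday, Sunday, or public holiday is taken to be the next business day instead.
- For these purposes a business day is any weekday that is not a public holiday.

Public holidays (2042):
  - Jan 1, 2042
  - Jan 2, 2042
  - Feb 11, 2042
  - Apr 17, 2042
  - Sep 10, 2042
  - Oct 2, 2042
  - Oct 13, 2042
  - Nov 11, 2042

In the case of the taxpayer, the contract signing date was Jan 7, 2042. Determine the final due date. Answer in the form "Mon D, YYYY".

10 calendar days after Jan 7, 2042 is Jan 17, 2042.
Jan 17, 2042 falls on a Friday, which is a business day, so no adjustment is needed.
Deadline: Jan 17, 2042.

Jan 17, 2042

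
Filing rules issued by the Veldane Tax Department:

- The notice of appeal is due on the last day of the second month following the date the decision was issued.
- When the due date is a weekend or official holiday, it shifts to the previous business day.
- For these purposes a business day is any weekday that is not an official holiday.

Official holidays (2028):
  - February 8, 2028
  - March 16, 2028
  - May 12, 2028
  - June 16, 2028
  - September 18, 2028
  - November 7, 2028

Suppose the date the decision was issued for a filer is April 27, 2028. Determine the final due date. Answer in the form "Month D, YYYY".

The second month after April 27, 2028 is June 2028, whose last day is June 30, 2028.
June 30, 2028 (Friday) is already a business day.
Final deadline: June 30, 2028.

June 30, 2028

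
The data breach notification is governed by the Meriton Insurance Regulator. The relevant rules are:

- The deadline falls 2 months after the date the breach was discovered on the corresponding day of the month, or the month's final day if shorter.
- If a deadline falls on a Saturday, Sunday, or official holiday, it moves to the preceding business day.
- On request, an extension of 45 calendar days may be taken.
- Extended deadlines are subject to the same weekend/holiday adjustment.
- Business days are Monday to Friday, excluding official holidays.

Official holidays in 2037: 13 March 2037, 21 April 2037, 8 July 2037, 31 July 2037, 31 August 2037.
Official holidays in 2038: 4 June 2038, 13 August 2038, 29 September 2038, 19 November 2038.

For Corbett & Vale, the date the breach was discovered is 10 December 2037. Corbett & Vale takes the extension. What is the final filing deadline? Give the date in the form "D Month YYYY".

Moving 2 months forward from 10 December 2037 on the corresponding day gives 10 February 2038.
10 February 2038 (Wednesday) is already a business day.
With the 45-day extension, 10 February 2038 becomes 27 March 2038.
27 March 2038 is a Saturday, so it moves to the preceding business day, 26 March 2038 (Friday).
The final due date is 26 March 2038.

26 March 2038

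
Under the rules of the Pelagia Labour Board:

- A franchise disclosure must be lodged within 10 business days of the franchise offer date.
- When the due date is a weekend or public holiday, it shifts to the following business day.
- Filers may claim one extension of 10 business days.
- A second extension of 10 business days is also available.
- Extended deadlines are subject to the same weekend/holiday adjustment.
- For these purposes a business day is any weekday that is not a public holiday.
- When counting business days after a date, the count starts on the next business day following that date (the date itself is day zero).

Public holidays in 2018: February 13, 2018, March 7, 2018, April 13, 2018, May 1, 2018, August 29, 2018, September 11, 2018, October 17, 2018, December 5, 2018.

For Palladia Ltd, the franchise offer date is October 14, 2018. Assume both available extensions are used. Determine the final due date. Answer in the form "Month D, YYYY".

November 26, 2018

Counting 10 business days after October 14, 2018 (skipping weekends and listed holidays) reaches October 29, 2018.
October 29, 2018 (Monday) is already a business day.
Counting 10 further business days from October 29, 2018 reaches November 12, 2018.
November 12, 2018 falls on a Monday, which is a business day, so no adjustment is needed.
The 10-business-day extension runs from November 12, 2018 to November 26, 2018.
Since November 26, 2018 is a Monday and not a holiday, the date is unchanged.
Final deadline: November 26, 2018.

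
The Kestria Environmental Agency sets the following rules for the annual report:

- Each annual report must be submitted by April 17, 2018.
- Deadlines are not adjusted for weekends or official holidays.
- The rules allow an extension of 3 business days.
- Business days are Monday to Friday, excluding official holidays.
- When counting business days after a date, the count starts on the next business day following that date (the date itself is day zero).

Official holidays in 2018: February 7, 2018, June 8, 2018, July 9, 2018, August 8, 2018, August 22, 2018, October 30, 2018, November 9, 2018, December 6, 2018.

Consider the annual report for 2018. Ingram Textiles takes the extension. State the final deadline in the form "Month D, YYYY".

April 20, 2018

The stated deadline is April 17, 2018.
April 17, 2018 falls on a Tuesday. The rules make no weekend/holiday allowance, so it remains April 17, 2018.
Counting 3 further business days from April 17, 2018 reaches April 20, 2018.
No adjustment is made for weekends or holidays, so April 20, 2018 stands.
The final due date is April 20, 2018.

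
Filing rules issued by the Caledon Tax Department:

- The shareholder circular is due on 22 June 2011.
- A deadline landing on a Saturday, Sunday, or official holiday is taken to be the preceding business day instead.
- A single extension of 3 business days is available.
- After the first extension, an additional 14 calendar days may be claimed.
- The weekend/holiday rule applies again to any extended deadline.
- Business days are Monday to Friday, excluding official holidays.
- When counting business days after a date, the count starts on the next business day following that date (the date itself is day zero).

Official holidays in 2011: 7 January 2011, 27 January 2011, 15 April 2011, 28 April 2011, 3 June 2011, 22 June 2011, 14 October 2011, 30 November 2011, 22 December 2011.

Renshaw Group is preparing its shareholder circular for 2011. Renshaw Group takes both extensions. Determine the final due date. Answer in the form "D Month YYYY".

Start from the fixed due date, 22 June 2011.
22 June 2011 is a listed holiday, so it moves to the preceding business day, 21 June 2011 (Tuesday).
Applying the 3-business-day extension: 3 business days after 21 June 2011 is 27 June 2011.
27 June 2011 is a Monday and not a listed holiday, so it stands.
The 14-calendar-day extension moves the deadline from 27 June 2011 to 11 July 2011.
Since 11 July 2011 is a Monday and not a holiday, the date is unchanged.
Final deadline: 11 July 2011.

11 July 2011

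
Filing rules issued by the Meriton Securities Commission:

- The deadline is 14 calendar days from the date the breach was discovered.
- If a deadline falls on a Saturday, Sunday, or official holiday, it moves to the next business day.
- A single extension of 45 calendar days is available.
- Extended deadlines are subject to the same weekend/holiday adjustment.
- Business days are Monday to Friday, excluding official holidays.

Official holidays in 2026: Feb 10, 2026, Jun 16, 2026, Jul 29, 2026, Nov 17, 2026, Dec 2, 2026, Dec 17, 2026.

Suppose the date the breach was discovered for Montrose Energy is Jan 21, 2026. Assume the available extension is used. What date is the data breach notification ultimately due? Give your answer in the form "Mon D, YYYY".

Mar 23, 2026

Trigger date Jan 21, 2026 + 14 calendar days = Feb 4, 2026.
Feb 4, 2026 falls on a Wednesday, which is a business day, so no adjustment is needed.
Applying the 45-calendar-day extension: Feb 4, 2026 + 45 days = Mar 21, 2026.
Mar 21, 2026 falls on a Saturday. Rolling to the next business day gives Mar 23, 2026, a Monday.
The final due date is Mar 23, 2026.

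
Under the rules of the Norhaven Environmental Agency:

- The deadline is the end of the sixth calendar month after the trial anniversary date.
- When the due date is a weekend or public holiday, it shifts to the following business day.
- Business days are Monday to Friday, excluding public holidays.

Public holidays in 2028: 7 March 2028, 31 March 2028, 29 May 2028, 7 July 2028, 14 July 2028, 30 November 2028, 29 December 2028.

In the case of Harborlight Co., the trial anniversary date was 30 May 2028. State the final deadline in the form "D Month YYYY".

6 months after 30 May 2028 falls in November 2028; the last day of that month is 30 November 2028.
30 November 2028 is a listed holiday, so it moves to the next business day, 1 December 2028 (Friday).
Deadline: 1 December 2028.

1 December 2028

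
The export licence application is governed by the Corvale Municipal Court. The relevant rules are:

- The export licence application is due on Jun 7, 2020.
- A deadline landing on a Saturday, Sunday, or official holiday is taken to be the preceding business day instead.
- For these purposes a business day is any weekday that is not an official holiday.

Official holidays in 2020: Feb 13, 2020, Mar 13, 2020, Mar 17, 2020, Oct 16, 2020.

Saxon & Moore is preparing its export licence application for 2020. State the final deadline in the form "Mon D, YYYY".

Jun 5, 2020

The statutory due date is Jun 7, 2020.
Jun 7, 2020 is a Sunday, so it moves to the preceding business day, Jun 5, 2020 (Friday).
So the filing is due Jun 5, 2020.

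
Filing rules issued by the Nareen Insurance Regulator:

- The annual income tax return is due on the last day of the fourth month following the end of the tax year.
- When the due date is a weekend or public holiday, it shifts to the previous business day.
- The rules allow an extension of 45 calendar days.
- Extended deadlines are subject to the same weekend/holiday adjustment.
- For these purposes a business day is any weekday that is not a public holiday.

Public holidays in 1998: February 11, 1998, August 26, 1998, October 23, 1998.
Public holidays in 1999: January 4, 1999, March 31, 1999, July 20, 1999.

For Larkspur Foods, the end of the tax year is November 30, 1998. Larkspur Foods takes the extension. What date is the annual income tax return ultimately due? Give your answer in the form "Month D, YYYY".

May 14, 1999

4 months after November 30, 1998 falls in March 1999; the last day of that month is March 31, 1999.
March 31, 1999 is a listed holiday; the preceding business day is March 30, 1999 (Tuesday).
With the 45-day extension, March 30, 1999 becomes May 14, 1999.
May 14, 1999 is a Friday and not a listed holiday, so it stands.
The final due date is May 14, 1999.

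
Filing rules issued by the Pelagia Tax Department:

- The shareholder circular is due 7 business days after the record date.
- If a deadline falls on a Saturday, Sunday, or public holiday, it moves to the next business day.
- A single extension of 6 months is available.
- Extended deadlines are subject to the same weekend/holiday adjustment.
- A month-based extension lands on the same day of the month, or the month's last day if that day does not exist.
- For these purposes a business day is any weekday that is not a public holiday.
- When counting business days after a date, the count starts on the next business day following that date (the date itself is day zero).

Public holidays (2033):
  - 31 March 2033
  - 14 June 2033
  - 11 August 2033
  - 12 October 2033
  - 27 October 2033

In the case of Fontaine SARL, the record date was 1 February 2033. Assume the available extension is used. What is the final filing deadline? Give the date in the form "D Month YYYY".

10 August 2033

Starting the day after 1 February 2033 and counting 7 business days lands on 10 February 2033.
Since 10 February 2033 is a Thursday and not a holiday, the date is unchanged.
Add 6 months to 10 February 2033: 10 August 2033.
10 August 2033 is a Wednesday and not a listed holiday, so it stands.
So the filing is due 10 August 2033.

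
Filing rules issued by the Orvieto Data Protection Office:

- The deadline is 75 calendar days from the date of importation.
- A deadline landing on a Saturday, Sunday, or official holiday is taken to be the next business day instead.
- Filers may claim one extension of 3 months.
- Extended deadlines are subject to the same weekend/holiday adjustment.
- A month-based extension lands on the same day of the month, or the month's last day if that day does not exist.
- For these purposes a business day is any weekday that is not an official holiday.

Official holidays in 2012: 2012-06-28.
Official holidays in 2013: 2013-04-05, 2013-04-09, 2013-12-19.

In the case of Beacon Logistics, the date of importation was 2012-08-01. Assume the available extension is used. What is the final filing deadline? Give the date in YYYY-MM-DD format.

Trigger date 2012-08-01 + 75 calendar days = 2012-10-15.
2012-10-15 falls on a Monday, which is a business day, so no adjustment is needed.
Applying the 3 months extension: 3 months after 2012-10-15 is 2013-01-15.
Since 2013-01-15 is a Tuesday and not a holiday, the date is unchanged.
Deadline: 2013-01-15.

2013-01-15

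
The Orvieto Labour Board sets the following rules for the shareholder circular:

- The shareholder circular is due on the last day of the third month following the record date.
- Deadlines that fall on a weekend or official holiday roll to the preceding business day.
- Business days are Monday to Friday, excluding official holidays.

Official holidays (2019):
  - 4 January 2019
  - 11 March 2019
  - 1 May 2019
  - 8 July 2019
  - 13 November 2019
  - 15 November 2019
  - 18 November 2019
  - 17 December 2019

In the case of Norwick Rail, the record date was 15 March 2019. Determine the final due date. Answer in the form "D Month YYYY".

28 June 2019

The third month after 15 March 2019 is June 2019, whose last day is 30 June 2019.
30 June 2019 falls on a Sunday. Rolling to the preceding business day gives 28 June 2019, a Friday.
Final deadline: 28 June 2019.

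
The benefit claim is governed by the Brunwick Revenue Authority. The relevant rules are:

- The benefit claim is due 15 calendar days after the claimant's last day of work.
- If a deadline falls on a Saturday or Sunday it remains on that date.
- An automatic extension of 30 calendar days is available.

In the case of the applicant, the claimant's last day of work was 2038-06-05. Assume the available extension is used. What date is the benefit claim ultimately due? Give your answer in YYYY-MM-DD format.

Trigger date 2038-06-05 + 15 calendar days = 2038-06-20.
2038-06-20 is a Sunday; no weekend or holiday adjustment applies.
With the 30-day extension, 2038-06-20 becomes 2038-07-20.
2038-07-20 falls on a Tuesday. The rules make no weekend/holiday allowance, so it remains 2038-07-20.
Final deadline: 2038-07-20.

2038-07-20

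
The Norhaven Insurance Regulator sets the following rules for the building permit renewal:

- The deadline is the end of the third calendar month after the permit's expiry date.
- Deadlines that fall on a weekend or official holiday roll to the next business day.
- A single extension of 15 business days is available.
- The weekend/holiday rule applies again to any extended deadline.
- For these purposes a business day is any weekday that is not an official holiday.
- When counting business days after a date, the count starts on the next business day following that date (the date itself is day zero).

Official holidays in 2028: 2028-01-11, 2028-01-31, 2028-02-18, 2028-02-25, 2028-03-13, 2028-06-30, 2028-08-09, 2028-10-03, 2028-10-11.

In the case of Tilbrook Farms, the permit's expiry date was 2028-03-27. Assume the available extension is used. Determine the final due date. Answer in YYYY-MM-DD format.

2028-07-24

3 months after 2028-03-27 is June 2028; that month ends on 2028-06-30.
2028-06-30 is a listed holiday, so it moves to the next business day, 2028-07-03 (Monday).
Applying the 15-business-day extension: 15 business days after 2028-07-03 is 2028-07-24.
2028-07-24 (Monday) is already a business day.
Deadline: 2028-07-24.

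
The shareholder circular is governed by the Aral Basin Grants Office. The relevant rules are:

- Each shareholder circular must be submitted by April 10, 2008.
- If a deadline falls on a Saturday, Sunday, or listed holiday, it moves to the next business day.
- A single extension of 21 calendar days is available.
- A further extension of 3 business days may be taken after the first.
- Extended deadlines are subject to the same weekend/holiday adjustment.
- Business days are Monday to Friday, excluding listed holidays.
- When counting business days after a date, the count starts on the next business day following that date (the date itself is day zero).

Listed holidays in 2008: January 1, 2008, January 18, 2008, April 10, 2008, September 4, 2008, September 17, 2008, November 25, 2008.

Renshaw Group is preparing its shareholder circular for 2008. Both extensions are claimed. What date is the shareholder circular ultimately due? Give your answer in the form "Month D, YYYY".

Start from the fixed due date, April 10, 2008.
April 10, 2008 falls on a listed holiday. Rolling to the next business day gives April 11, 2008, a Friday.
With the 21-day extension, April 11, 2008 becomes May 2, 2008.
Since May 2, 2008 is a Friday and not a holiday, the date is unchanged.
Counting 3 further business days from May 2, 2008 reaches May 7, 2008.
Since May 7, 2008 is a Wednesday and not a holiday, the date is unchanged.
The final due date is May 7, 2008.

May 7, 2008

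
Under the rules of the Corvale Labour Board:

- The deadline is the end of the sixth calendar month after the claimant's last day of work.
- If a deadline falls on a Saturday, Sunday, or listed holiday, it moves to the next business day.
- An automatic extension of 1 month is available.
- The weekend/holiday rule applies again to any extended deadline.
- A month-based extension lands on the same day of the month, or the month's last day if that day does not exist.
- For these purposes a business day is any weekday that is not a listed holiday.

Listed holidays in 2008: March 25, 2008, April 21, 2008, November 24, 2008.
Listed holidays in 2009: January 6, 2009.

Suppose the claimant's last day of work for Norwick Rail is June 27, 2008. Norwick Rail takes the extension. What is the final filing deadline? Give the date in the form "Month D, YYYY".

February 2, 2009

6 months after June 27, 2008 is December 2008; that month ends on December 31, 2008.
December 31, 2008 is a Wednesday and not a listed holiday, so it stands.
The 1 month extension carries December 31, 2008 to January 31, 2009.
January 31, 2009 falls on a Saturday. Rolling to the next business day gives February 2, 2009, a Monday.
The final due date is February 2, 2009.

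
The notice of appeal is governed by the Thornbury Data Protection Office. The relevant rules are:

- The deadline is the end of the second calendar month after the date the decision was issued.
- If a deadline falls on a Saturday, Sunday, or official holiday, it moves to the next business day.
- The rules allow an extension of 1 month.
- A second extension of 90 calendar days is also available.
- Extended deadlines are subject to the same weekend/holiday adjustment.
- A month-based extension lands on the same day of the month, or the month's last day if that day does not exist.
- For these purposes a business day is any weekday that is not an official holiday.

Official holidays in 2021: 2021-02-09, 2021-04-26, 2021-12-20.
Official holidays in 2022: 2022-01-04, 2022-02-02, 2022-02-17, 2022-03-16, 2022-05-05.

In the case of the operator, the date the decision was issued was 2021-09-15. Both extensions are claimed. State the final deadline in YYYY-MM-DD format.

2 months after 2021-09-15 is November 2021; that month ends on 2021-11-30.
2021-11-30 is a Tuesday and not a listed holiday, so it stands.
Add 1 month to 2021-11-30: 2021-12-30.
2021-12-30 is a Thursday and not a listed holiday, so it stands.
Applying the 90-calendar-day extension: 2021-12-30 + 90 days = 2022-03-30.
Since 2022-03-30 is a Wednesday and not a holiday, the date is unchanged.
So the filing is due 2022-03-30.

2022-03-30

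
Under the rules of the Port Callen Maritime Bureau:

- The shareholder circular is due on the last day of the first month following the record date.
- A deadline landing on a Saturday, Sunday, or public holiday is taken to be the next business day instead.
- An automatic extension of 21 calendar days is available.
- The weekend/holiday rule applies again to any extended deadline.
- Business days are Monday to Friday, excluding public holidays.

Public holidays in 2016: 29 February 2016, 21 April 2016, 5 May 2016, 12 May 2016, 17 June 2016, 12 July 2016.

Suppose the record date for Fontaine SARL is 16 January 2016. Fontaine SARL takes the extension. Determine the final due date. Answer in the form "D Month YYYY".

22 March 2016

The first month after 16 January 2016 is February 2016, whose last day is 29 February 2016.
29 February 2016 is a listed holiday; the next business day is 1 March 2016 (Tuesday).
The 21-calendar-day extension moves the deadline from 1 March 2016 to 22 March 2016.
22 March 2016 falls on a Tuesday, which is a business day, so no adjustment is needed.
Deadline: 22 March 2016.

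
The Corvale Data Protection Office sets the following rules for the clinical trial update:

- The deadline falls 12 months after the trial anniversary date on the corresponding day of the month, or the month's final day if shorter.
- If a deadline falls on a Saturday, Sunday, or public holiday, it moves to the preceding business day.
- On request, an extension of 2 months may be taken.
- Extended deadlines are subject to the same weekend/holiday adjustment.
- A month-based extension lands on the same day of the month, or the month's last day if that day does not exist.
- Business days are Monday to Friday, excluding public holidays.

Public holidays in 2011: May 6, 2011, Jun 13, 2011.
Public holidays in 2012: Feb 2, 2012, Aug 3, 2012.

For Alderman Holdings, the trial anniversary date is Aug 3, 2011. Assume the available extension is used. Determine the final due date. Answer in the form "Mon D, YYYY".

12 months after Aug 3, 2011, on the same day of the month, is Aug 3, 2012.
Aug 3, 2012 is a listed holiday, so it moves to the preceding business day, Aug 2, 2012 (Thursday).
The 2 months extension carries Aug 2, 2012 to Oct 2, 2012.
Since Oct 2, 2012 is a Tuesday and not a holiday, the date is unchanged.
So the filing is due Oct 2, 2012.

Oct 2, 2012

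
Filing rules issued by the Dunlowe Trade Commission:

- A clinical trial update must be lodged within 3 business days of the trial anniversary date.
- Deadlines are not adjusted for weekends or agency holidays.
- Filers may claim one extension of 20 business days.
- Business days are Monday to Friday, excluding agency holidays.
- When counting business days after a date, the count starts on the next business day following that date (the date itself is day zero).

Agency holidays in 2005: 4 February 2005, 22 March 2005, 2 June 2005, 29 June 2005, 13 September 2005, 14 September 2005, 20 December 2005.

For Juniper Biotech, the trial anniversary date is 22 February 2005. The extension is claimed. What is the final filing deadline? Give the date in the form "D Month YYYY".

Starting the day after 22 February 2005 and counting 3 business days lands on 25 February 2005.
No adjustment is made for weekends or holidays, so 25 February 2005 stands.
Counting 20 further business days from 25 February 2005 reaches 28 March 2005.
No adjustment is made for weekends or holidays, so 28 March 2005 stands.
Deadline: 28 March 2005.

28 March 2005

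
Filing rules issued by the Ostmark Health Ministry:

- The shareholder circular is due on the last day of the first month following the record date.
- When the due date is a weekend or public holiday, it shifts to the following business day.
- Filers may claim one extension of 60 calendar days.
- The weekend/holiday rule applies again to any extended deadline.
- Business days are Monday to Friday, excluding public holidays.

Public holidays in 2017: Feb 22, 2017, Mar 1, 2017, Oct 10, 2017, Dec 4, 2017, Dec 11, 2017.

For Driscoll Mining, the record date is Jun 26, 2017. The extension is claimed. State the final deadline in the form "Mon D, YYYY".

Sep 29, 2017

1 month after Jun 26, 2017 is July 2017; that month ends on Jul 31, 2017.
Jul 31, 2017 (Monday) is already a business day.
The 60-calendar-day extension moves the deadline from Jul 31, 2017 to Sep 29, 2017.
Sep 29, 2017 falls on a Friday, which is a business day, so no adjustment is needed.
So the filing is due Sep 29, 2017.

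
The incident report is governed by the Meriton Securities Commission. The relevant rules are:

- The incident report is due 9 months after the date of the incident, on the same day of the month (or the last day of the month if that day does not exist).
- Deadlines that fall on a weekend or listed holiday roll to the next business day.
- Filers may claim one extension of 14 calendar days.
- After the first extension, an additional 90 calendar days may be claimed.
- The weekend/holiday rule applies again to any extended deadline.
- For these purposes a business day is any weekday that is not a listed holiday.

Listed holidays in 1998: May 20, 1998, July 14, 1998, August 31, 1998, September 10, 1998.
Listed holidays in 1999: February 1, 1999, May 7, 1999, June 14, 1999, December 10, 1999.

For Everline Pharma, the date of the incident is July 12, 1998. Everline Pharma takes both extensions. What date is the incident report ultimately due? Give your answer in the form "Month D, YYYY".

July 26, 1999

9 months from July 12, 1998 is April 12, 1999.
April 12, 1999 falls on a Monday, which is a business day, so no adjustment is needed.
Applying the 14-calendar-day extension: April 12, 1999 + 14 days = April 26, 1999.
Since April 26, 1999 is a Monday and not a holiday, the date is unchanged.
Add the 90 calendar-day extension to April 26, 1999: July 25, 1999.
July 25, 1999 is a Sunday, so it moves to the next business day, July 26, 1999 (Monday).
Deadline: July 26, 1999.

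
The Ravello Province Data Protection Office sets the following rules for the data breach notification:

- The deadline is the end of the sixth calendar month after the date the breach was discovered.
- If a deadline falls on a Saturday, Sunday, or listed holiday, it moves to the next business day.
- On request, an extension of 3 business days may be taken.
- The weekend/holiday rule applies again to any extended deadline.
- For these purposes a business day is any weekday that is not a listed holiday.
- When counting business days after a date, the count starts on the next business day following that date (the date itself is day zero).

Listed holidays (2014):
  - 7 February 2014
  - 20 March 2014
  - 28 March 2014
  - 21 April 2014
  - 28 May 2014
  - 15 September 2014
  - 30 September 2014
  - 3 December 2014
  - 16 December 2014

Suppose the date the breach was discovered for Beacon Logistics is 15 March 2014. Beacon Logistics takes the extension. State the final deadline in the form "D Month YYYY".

6 October 2014

The sixth month after 15 March 2014 is September 2014, whose last day is 30 September 2014.
30 September 2014 is a listed holiday, so it moves to the next business day, 1 October 2014 (Wednesday).
Counting 3 further business days from 1 October 2014 reaches 6 October 2014.
Since 6 October 2014 is a Monday and not a holiday, the date is unchanged.
Deadline: 6 October 2014.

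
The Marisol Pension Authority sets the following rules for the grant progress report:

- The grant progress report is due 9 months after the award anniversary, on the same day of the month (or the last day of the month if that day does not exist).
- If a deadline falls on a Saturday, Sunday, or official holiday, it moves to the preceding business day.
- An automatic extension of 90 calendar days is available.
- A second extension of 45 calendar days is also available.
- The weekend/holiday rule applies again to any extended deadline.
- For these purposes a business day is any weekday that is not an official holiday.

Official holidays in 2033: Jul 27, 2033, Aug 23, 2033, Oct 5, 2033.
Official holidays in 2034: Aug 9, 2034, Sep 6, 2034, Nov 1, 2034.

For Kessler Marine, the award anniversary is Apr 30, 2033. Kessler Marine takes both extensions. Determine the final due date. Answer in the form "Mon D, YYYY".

9 months from Apr 30, 2033 is Jan 30, 2034.
Jan 30, 2034 (Monday) is already a business day.
With the 90-day extension, Jan 30, 2034 becomes Apr 30, 2034.
Apr 30, 2034 is a Sunday, so it moves to the preceding business day, Apr 28, 2034 (Friday).
Applying the 45-calendar-day extension: Apr 28, 2034 + 45 days = Jun 12, 2034.
Jun 12, 2034 falls on a Monday, which is a business day, so no adjustment is needed.
Deadline: Jun 12, 2034.

Jun 12, 2034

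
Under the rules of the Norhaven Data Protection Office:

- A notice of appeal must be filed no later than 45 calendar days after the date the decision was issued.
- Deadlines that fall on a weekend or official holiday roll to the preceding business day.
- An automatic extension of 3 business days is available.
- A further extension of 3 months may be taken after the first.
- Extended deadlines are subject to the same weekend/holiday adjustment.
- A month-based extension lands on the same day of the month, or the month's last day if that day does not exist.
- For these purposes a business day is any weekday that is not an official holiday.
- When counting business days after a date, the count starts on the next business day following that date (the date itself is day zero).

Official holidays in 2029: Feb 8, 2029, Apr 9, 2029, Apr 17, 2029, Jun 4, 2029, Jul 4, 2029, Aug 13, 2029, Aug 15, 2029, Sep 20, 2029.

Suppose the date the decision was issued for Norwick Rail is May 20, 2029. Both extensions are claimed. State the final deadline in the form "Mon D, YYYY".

From May 20, 2029, 45 calendar days later is Jul 4, 2029.
Jul 4, 2029 is a listed holiday; the preceding business day is Jul 3, 2029 (Tuesday).
The 3-business-day extension runs from Jul 3, 2029 to Jul 9, 2029.
Since Jul 9, 2029 is a Monday and not a holiday, the date is unchanged.
Add 3 months to Jul 9, 2029: Oct 9, 2029.
Oct 9, 2029 (Tuesday) is already a business day.
Deadline: Oct 9, 2029.

Oct 9, 2029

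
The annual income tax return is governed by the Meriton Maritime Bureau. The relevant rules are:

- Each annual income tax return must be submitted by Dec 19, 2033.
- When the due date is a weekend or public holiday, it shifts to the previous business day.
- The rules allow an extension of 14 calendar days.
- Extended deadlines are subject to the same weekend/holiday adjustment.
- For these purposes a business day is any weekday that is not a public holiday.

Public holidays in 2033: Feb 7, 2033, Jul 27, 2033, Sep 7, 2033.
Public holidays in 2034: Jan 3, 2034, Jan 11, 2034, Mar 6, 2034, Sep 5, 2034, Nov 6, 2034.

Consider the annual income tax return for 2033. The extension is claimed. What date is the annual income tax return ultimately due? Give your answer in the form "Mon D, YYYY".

Jan 2, 2034

Start from the fixed due date, Dec 19, 2033.
Dec 19, 2033 is a Monday and not a listed holiday, so it stands.
The 14-calendar-day extension moves the deadline from Dec 19, 2033 to Jan 2, 2034.
Jan 2, 2034 is a Monday and not a listed holiday, so it stands.
So the filing is due Jan 2, 2034.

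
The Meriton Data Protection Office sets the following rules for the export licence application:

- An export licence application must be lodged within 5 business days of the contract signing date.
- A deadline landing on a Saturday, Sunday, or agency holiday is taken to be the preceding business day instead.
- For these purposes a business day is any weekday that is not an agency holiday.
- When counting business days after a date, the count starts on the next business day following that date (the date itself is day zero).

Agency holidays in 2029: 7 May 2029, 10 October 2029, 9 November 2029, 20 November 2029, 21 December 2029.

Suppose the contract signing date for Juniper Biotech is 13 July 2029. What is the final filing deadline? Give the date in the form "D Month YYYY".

Counting 5 business days after 13 July 2029 (skipping weekends and listed holidays) reaches 20 July 2029.
20 July 2029 is a Friday and not a listed holiday, so it stands.
Deadline: 20 July 2029.

20 July 2029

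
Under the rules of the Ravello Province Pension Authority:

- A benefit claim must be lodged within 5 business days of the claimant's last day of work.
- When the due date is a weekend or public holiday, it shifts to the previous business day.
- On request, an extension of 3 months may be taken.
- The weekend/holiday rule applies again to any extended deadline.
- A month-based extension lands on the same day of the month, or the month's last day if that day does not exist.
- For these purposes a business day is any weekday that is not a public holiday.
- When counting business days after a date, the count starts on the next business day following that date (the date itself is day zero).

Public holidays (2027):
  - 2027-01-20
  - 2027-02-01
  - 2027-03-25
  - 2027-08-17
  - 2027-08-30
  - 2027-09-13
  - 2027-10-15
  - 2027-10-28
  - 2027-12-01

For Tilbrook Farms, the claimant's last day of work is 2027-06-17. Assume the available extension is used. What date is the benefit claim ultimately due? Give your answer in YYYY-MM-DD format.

Starting the day after 2027-06-17 and counting 5 business days lands on 2027-06-24.
2027-06-24 is a Thursday and not a listed holiday, so it stands.
The 3 months extension carries 2027-06-24 to 2027-09-24.
2027-09-24 (Friday) is already a business day.
So the filing is due 2027-09-24.

2027-09-24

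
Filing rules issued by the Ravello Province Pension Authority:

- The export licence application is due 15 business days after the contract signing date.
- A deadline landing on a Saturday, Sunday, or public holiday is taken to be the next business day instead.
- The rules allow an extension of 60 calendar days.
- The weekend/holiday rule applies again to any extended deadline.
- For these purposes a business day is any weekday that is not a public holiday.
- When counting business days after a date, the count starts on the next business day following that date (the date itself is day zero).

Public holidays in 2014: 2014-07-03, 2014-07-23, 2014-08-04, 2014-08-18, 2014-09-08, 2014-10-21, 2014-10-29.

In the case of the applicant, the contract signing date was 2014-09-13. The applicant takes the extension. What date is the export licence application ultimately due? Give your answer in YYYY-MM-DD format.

2014-12-02

Counting 15 business days after 2014-09-13 (skipping weekends and listed holidays) reaches 2014-10-03.
2014-10-03 falls on a Friday, which is a business day, so no adjustment is needed.
Applying the 60-calendar-day extension: 2014-10-03 + 60 days = 2014-12-02.
Since 2014-12-02 is a Tuesday and not a holiday, the date is unchanged.
Deadline: 2014-12-02.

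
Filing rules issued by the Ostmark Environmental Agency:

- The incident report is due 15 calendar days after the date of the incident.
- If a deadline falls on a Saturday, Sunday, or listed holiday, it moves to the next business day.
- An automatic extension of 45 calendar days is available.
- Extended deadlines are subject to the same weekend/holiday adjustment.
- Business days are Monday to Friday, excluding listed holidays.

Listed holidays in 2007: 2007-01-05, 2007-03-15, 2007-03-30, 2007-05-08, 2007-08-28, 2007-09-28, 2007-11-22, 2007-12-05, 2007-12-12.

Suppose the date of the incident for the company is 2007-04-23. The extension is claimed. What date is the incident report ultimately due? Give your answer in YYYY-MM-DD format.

Adding 15 calendar days to 2007-04-23 gives 2007-05-08.
2007-05-08 falls on a listed holiday. Rolling to the next business day gives 2007-05-09, a Wednesday.
The 45-calendar-day extension moves the deadline from 2007-05-09 to 2007-06-23.
Because 2007-06-23 is a Saturday, the deadline becomes 2007-06-25 (Monday).
Deadline: 2007-06-25.

2007-06-25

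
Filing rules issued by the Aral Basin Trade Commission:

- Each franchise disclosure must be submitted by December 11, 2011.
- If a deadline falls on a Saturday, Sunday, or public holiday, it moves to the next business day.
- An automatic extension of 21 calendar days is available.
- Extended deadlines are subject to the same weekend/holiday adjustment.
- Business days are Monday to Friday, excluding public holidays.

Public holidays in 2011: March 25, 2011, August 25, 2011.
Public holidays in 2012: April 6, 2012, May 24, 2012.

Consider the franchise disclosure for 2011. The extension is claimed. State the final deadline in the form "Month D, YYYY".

Start from the fixed due date, December 11, 2011.
December 11, 2011 is a Sunday, so it moves to the next business day, December 12, 2011 (Monday).
With the 21-day extension, December 12, 2011 becomes January 2, 2012.
Since January 2, 2012 is a Monday and not a holiday, the date is unchanged.
Final deadline: January 2, 2012.

January 2, 2012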